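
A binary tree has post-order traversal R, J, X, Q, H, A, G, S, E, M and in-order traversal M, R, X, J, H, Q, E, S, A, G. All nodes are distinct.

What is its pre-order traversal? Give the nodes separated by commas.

M, E, H, X, R, J, Q, S, G, A

The last element of post-order is the root; it splits in-order into left and right subtrees.
Root M: left subtree has 0 nodes { }, right has 9 {R, X, J, H, Q, E, S, A, G}.
  Root E: left subtree has 5 nodes {R, X, J, H, Q}, right has 3 {S, A, G}.
    Root H: left subtree has 3 nodes {R, X, J}, right has 1 {Q}.
      Root X: left subtree has 1 node {R}, right has 1 {J}.
    Root S: left subtree has 0 nodes { }, right has 2 {A, G}.
      Root G: left subtree has 1 node {A}, right has 0 { }.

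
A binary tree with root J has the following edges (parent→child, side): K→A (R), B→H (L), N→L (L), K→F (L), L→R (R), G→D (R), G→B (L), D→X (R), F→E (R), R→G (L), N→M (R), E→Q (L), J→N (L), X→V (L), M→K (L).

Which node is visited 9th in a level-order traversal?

Level-order visits nodes level by level from the root, left to right within each level.
Level 0: J
Level 1: N
Level 2: L, M
Level 3: R, K
Level 4: G, F, A
Level 5: B, D, E
Level 6: H, X, Q
Level 7: V
Full level-order sequence: J, N, L, M, R, K, G, F, A, B, D, E, H, X, Q, V.

A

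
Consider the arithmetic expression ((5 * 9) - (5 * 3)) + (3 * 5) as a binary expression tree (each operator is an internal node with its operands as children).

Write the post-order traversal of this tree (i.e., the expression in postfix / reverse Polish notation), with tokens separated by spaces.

Post-order on an expression tree gives postfix notation: for each operator, emit left operand, right operand, then the operator.

5 9 * 5 3 * - 3 5 * +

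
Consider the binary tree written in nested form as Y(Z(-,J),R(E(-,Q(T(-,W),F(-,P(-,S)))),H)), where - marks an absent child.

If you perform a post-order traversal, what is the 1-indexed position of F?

7

Post-order visits the left subtree, then the right subtree, then the node.
At Y: go left to Z.
  At Z: no left child.
  At Z: go right to J.
    J is a leaf — visit J.
  Visit Z.
At Y: go right to R.
  At R: go left to E.
    At E: no left child.
    At E: go right to Q.
      At Q: go left to T.
        At T: no left child.
        At T: go right to W.
          W is a leaf — visit W.
        Visit T.
      At Q: go right to F.
        At F: no left child.
        At F: go right to P.
          At P: no left child.
          At P: go right to S.
            S is a leaf — visit S.
          Visit P.
        Visit F.
      Visit Q.
    Visit E.
  At R: go right to H.
    H is a leaf — visit H.
  Visit R.
Visit Y.
Full post-order sequence: J, Z, W, T, S, P, F, Q, E, H, R, Y.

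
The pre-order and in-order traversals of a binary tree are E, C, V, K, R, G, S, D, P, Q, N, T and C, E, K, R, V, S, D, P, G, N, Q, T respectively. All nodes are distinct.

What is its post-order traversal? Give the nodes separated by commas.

C, R, K, P, D, S, N, T, Q, G, V, E

The first element of pre-order is the root; it splits in-order into left and right subtrees.
Root E: left subtree has 1 node {C}, right has 10 {K, R, V, S, D, P, G, N, Q, T}.
  Root V: left subtree has 2 nodes {K, R}, right has 7 {S, D, P, G, N, Q, T}.
    Root K: left subtree has 0 nodes { }, right has 1 {R}.
    Root G: left subtree has 3 nodes {S, D, P}, right has 3 {N, Q, T}.
      Root S: left subtree has 0 nodes { }, right has 2 {D, P}.
        Root D: left subtree has 0 nodes { }, right has 1 {P}.
      Root Q: left subtree has 1 node {N}, right has 1 {T}.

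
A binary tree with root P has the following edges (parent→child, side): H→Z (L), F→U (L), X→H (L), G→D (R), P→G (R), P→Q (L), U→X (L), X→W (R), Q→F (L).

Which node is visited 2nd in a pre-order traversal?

Pre-order visits the node, then its left subtree, then its right subtree.
Visit P.
At P: go left to Q.
  Visit Q.
  At Q: go left to F.
    Visit F.
    At F: go left to U.
      Visit U.
      At U: go left to X.
        Visit X.
        At X: go left to H.
          Visit H.
          At H: go left to Z.
            Z is a leaf — visit Z.
          At H: no right child.
        At X: go right to W.
          W is a leaf — visit W.
      At U: no right child.
    At F: no right child.
  At Q: no right child.
At P: go right to G.
  Visit G.
  At G: no left child.
  At G: go right to D.
    D is a leaf — visit D.
Full pre-order sequence: P, Q, F, U, X, H, Z, W, G, D.

Q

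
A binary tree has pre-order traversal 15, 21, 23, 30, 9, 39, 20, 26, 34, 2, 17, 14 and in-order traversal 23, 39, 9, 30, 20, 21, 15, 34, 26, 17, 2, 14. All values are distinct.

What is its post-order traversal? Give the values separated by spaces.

The first element of pre-order is the root; it splits in-order into left and right subtrees.
Root 15: left subtree has 6 nodes {23, 39, 9, 30, 20, 21}, right has 5 {34, 26, 17, 2, 14}.
  Root 21: left subtree has 5 nodes {23, 39, 9, 30, 20}, right has 0 { }.
    Root 23: left subtree has 0 nodes { }, right has 4 {39, 9, 30, 20}.
      Root 30: left subtree has 2 nodes {39, 9}, right has 1 {20}.
        Root 9: left subtree has 1 node {39}, right has 0 { }.
  Root 26: left subtree has 1 node {34}, right has 3 {17, 2, 14}.
    Root 2: left subtree has 1 node {17}, right has 1 {14}.

39 9 20 30 23 21 34 17 14 2 26 15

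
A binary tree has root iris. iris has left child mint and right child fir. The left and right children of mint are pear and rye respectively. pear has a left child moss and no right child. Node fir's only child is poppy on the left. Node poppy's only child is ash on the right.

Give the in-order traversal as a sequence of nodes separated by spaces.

In-order visits the left subtree, then the node, then the right subtree.
At iris: go left to mint.
  At mint: go left to pear.
    At pear: go left to moss.
      moss is a leaf — visit moss.
    Visit pear.
    At pear: no right child.
  Visit mint.
  At mint: go right to rye.
    rye is a leaf — visit rye.
Visit iris.
At iris: go right to fir.
  At fir: go left to poppy.
    At poppy: no left child.
    Visit poppy.
    At poppy: go right to ash.
      ash is a leaf — visit ash.
  Visit fir.
  At fir: no right child.

moss pear mint rye iris poppy ash fir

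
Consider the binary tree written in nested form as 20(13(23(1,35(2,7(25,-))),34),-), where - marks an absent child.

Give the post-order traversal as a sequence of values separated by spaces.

1 2 25 7 35 23 34 13 20

Post-order visits the left subtree, then the right subtree, then the node.
At 20: go left to 13.
  At 13: go left to 23.
    At 23: go left to 1.
      1 is a leaf — visit 1.
    At 23: go right to 35.
      At 35: go left to 2.
        2 is a leaf — visit 2.
      At 35: go right to 7.
        At 7: go left to 25.
          25 is a leaf — visit 25.
        At 7: no right child.
        Visit 7.
      Visit 35.
    Visit 23.
  At 13: go right to 34.
    34 is a leaf — visit 34.
  Visit 13.
At 20: no right child.
Visit 20.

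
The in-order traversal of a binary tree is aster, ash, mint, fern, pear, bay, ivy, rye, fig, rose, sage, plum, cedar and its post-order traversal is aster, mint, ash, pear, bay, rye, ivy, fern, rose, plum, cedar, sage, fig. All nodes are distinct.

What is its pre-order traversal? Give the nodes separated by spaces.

The last element of post-order is the root; it splits in-order into left and right subtrees.
Root fig: left subtree has 8 nodes {aster, ash, mint, fern, pear, bay, ivy, rye}, right has 4 {rose, sage, plum, cedar}.
  Root fern: left subtree has 3 nodes {aster, ash, mint}, right has 4 {pear, bay, ivy, rye}.
    Root ash: left subtree has 1 node {aster}, right has 1 {mint}.
    Root ivy: left subtree has 2 nodes {pear, bay}, right has 1 {rye}.
      Root bay: left subtree has 1 node {pear}, right has 0 { }.
  Root sage: left subtree has 1 node {rose}, right has 2 {plum, cedar}.
    Root cedar: left subtree has 1 node {plum}, right has 0 { }.

fig fern ash aster mint ivy bay pear rye sage rose cedar plum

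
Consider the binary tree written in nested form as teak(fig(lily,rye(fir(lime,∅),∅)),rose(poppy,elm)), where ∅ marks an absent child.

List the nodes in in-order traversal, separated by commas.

lily, fig, lime, fir, rye, teak, poppy, rose, elm

In-order visits the left subtree, then the node, then the right subtree.
At teak: go left to fig.
  At fig: go left to lily.
    lily is a leaf — visit lily.
  Visit fig.
  At fig: go right to rye.
    At rye: go left to fir.
      At fir: go left to lime.
        lime is a leaf — visit lime.
      Visit fir.
      At fir: no right child.
    Visit rye.
    At rye: no right child.
Visit teak.
At teak: go right to rose.
  At rose: go left to poppy.
    poppy is a leaf — visit poppy.
  Visit rose.
  At rose: go right to elm.
    elm is a leaf — visit elm.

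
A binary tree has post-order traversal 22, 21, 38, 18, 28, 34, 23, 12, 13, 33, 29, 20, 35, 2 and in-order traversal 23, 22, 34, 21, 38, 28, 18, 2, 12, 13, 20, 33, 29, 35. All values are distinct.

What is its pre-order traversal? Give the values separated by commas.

The last element of post-order is the root; it splits in-order into left and right subtrees.
Root 2: left subtree has 7 nodes {23, 22, 34, 21, 38, 28, 18}, right has 6 {12, 13, 20, 33, 29, 35}.
  Root 23: left subtree has 0 nodes { }, right has 6 {22, 34, 21, 38, 28, 18}.
    Root 34: left subtree has 1 node {22}, right has 4 {21, 38, 28, 18}.
      Root 28: left subtree has 2 nodes {21, 38}, right has 1 {18}.
        Root 38: left subtree has 1 node {21}, right has 0 { }.
  Root 35: left subtree has 5 nodes {12, 13, 20, 33, 29}, right has 0 { }.
    Root 20: left subtree has 2 nodes {12, 13}, right has 2 {33, 29}.
      Root 13: left subtree has 1 node {12}, right has 0 { }.
      Root 29: left subtree has 1 node {33}, right has 0 { }.

2, 23, 34, 22, 28, 38, 21, 18, 35, 20, 13, 12, 29, 33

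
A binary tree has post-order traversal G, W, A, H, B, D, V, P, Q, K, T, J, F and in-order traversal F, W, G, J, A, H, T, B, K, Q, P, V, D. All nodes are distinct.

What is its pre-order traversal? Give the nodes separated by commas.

The last element of post-order is the root; it splits in-order into left and right subtrees.
Root F: left subtree has 0 nodes { }, right has 12 {W, G, J, A, H, T, B, K, Q, P, V, D}.
  Root J: left subtree has 2 nodes {W, G}, right has 9 {A, H, T, B, K, Q, P, V, D}.
    Root W: left subtree has 0 nodes { }, right has 1 {G}.
    Root T: left subtree has 2 nodes {A, H}, right has 6 {B, K, Q, P, V, D}.
      Root H: left subtree has 1 node {A}, right has 0 { }.
      Root K: left subtree has 1 node {B}, right has 4 {Q, P, V, D}.
        Root Q: left subtree has 0 nodes { }, right has 3 {P, V, D}.
          Root P: left subtree has 0 nodes { }, right has 2 {V, D}.
            Root V: left subtree has 0 nodes { }, right has 1 {D}.

F, J, W, G, T, H, A, K, B, Q, P, V, D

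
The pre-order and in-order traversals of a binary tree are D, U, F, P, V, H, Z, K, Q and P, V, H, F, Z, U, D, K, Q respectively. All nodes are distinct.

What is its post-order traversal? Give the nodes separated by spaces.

H V P Z F U Q K D

The first element of pre-order is the root; it splits in-order into left and right subtrees.
Root D: left subtree has 6 nodes {P, V, H, F, Z, U}, right has 2 {K, Q}.
  Root U: left subtree has 5 nodes {P, V, H, F, Z}, right has 0 { }.
    Root F: left subtree has 3 nodes {P, V, H}, right has 1 {Z}.
      Root P: left subtree has 0 nodes { }, right has 2 {V, H}.
        Root V: left subtree has 0 nodes { }, right has 1 {H}.
  Root K: left subtree has 0 nodes { }, right has 1 {Q}.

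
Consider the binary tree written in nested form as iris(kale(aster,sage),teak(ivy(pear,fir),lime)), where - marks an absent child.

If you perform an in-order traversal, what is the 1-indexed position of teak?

In-order visits the left subtree, then the node, then the right subtree.
At iris: go left to kale.
  At kale: go left to aster.
    aster is a leaf — visit aster.
  Visit kale.
  At kale: go right to sage.
    sage is a leaf — visit sage.
Visit iris.
At iris: go right to teak.
  At teak: go left to ivy.
    At ivy: go left to pear.
      pear is a leaf — visit pear.
    Visit ivy.
    At ivy: go right to fir.
      fir is a leaf — visit fir.
  Visit teak.
  At teak: go right to lime.
    lime is a leaf — visit lime.
Full in-order sequence: aster, kale, sage, iris, pear, ivy, fir, teak, lime.

8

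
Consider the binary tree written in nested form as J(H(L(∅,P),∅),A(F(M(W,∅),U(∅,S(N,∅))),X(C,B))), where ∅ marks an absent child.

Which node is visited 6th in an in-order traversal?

M

In-order visits the left subtree, then the node, then the right subtree.
At J: go left to H.
  At H: go left to L.
    At L: no left child.
    Visit L.
    At L: go right to P.
      P is a leaf — visit P.
  Visit H.
  At H: no right child.
Visit J.
At J: go right to A.
  At A: go left to F.
    At F: go left to M.
      At M: go left to W.
        W is a leaf — visit W.
      Visit M.
      At M: no right child.
    Visit F.
    At F: go right to U.
      At U: no left child.
      Visit U.
      At U: go right to S.
        At S: go left to N.
          N is a leaf — visit N.
        Visit S.
        At S: no right child.
  Visit A.
  At A: go right to X.
    At X: go left to C.
      C is a leaf — visit C.
    Visit X.
    At X: go right to B.
      B is a leaf — visit B.
Full in-order sequence: L, P, H, J, W, M, F, U, N, S, A, C, X, B.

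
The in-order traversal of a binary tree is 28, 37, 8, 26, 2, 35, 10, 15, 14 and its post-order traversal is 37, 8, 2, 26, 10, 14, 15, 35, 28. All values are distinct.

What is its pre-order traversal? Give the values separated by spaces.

The last element of post-order is the root; it splits in-order into left and right subtrees.
Root 28: left subtree has 0 nodes { }, right has 8 {37, 8, 26, 2, 35, 10, 15, 14}.
  Root 35: left subtree has 4 nodes {37, 8, 26, 2}, right has 3 {10, 15, 14}.
    Root 26: left subtree has 2 nodes {37, 8}, right has 1 {2}.
      Root 8: left subtree has 1 node {37}, right has 0 { }.
    Root 15: left subtree has 1 node {10}, right has 1 {14}.

28 35 26 8 37 2 15 10 14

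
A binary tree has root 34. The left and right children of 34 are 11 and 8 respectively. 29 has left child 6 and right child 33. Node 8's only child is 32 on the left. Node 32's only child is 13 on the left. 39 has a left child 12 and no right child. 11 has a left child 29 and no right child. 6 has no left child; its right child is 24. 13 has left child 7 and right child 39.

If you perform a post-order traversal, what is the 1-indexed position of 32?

10

Post-order visits the left subtree, then the right subtree, then the node.
At 34: go left to 11.
  At 11: go left to 29.
    At 29: go left to 6.
      At 6: no left child.
      At 6: go right to 24.
        24 is a leaf — visit 24.
      Visit 6.
    At 29: go right to 33.
      33 is a leaf — visit 33.
    Visit 29.
  At 11: no right child.
  Visit 11.
At 34: go right to 8.
  At 8: go left to 32.
    At 32: go left to 13.
      At 13: go left to 7.
        7 is a leaf — visit 7.
      At 13: go right to 39.
        At 39: go left to 12.
          12 is a leaf — visit 12.
        At 39: no right child.
        Visit 39.
      Visit 13.
    At 32: no right child.
    Visit 32.
  At 8: no right child.
  Visit 8.
Visit 34.
Full post-order sequence: 24, 6, 33, 29, 11, 7, 12, 39, 13, 32, 8, 34.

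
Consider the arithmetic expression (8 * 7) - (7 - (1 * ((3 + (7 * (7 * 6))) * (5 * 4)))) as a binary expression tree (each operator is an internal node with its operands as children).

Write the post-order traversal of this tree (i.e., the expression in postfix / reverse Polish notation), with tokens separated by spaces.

8 7 * 7 1 3 7 7 6 * * + 5 4 * * * - -

Post-order on an expression tree gives postfix notation: for each operator, emit left operand, right operand, then the operator.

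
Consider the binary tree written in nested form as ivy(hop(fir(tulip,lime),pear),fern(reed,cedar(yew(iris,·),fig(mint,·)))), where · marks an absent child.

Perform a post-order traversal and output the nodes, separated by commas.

tulip, lime, fir, pear, hop, reed, iris, yew, mint, fig, cedar, fern, ivy

Post-order visits the left subtree, then the right subtree, then the node.
At ivy: go left to hop.
  At hop: go left to fir.
    At fir: go left to tulip.
      tulip is a leaf — visit tulip.
    At fir: go right to lime.
      lime is a leaf — visit lime.
    Visit fir.
  At hop: go right to pear.
    pear is a leaf — visit pear.
  Visit hop.
At ivy: go right to fern.
  At fern: go left to reed.
    reed is a leaf — visit reed.
  At fern: go right to cedar.
    At cedar: go left to yew.
      At yew: go left to iris.
        iris is a leaf — visit iris.
      At yew: no right child.
      Visit yew.
    At cedar: go right to fig.
      At fig: go left to mint.
        mint is a leaf — visit mint.
      At fig: no right child.
      Visit fig.
    Visit cedar.
  Visit fern.
Visit ivy.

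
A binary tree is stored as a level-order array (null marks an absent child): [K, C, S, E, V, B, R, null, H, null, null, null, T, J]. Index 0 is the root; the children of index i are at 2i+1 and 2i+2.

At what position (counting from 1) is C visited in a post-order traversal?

Post-order visits the left subtree, then the right subtree, then the node.
At K: go left to C.
  At C: go left to E.
    At E: no left child.
    At E: go right to H.
      H is a leaf — visit H.
    Visit E.
  At C: go right to V.
    V is a leaf — visit V.
  Visit C.
At K: go right to S.
  At S: go left to B.
    At B: no left child.
    At B: go right to T.
      T is a leaf — visit T.
    Visit B.
  At S: go right to R.
    At R: go left to J.
      J is a leaf — visit J.
    At R: no right child.
    Visit R.
  Visit S.
Visit K.
Full post-order sequence: H, E, V, C, T, B, J, R, S, K.

4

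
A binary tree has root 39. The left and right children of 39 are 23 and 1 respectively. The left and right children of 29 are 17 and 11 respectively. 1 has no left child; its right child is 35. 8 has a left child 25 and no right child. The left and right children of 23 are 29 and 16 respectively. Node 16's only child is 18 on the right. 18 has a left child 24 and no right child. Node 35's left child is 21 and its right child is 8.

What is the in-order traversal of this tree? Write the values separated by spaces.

In-order visits the left subtree, then the node, then the right subtree.
At 39: go left to 23.
  At 23: go left to 29.
    At 29: go left to 17.
      17 is a leaf — visit 17.
    Visit 29.
    At 29: go right to 11.
      11 is a leaf — visit 11.
  Visit 23.
  At 23: go right to 16.
    At 16: no left child.
    Visit 16.
    At 16: go right to 18.
      At 18: go left to 24.
        24 is a leaf — visit 24.
      Visit 18.
      At 18: no right child.
Visit 39.
At 39: go right to 1.
  At 1: no left child.
  Visit 1.
  At 1: go right to 35.
    At 35: go left to 21.
      21 is a leaf — visit 21.
    Visit 35.
    At 35: go right to 8.
      At 8: go left to 25.
        25 is a leaf — visit 25.
      Visit 8.
      At 8: no right child.

17 29 11 23 16 24 18 39 1 21 35 25 8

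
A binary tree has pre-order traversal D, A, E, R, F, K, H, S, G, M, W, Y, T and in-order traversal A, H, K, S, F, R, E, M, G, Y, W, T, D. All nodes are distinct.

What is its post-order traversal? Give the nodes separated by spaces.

H S K F R M Y T W G E A D

The first element of pre-order is the root; it splits in-order into left and right subtrees.
Root D: left subtree has 12 nodes {A, H, K, S, F, R, E, M, G, Y, W, T}, right has 0 { }.
  Root A: left subtree has 0 nodes { }, right has 11 {H, K, S, F, R, E, M, G, Y, W, T}.
    Root E: left subtree has 5 nodes {H, K, S, F, R}, right has 5 {M, G, Y, W, T}.
      Root R: left subtree has 4 nodes {H, K, S, F}, right has 0 { }.
        Root F: left subtree has 3 nodes {H, K, S}, right has 0 { }.
          Root K: left subtree has 1 node {H}, right has 1 {S}.
      Root G: left subtree has 1 node {M}, right has 3 {Y, W, T}.
        Root W: left subtree has 1 node {Y}, right has 1 {T}.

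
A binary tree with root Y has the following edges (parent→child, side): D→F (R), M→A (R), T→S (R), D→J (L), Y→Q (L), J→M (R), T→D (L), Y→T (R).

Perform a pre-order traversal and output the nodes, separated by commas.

Y, Q, T, D, J, M, A, F, S

Pre-order visits the node, then its left subtree, then its right subtree.
Visit Y.
At Y: go left to Q.
  Q is a leaf — visit Q.
At Y: go right to T.
  Visit T.
  At T: go left to D.
    Visit D.
    At D: go left to J.
      Visit J.
      At J: no left child.
      At J: go right to M.
        Visit M.
        At M: no left child.
        At M: go right to A.
          A is a leaf — visit A.
    At D: go right to F.
      F is a leaf — visit F.
  At T: go right to S.
    S is a leaf — visit S.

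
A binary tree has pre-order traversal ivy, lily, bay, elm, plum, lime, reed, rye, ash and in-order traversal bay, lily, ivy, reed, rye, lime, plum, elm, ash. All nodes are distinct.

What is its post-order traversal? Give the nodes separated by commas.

bay, lily, rye, reed, lime, plum, ash, elm, ivy

The first element of pre-order is the root; it splits in-order into left and right subtrees.
Root ivy: left subtree has 2 nodes {bay, lily}, right has 6 {reed, rye, lime, plum, elm, ash}.
  Root lily: left subtree has 1 node {bay}, right has 0 { }.
  Root elm: left subtree has 4 nodes {reed, rye, lime, plum}, right has 1 {ash}.
    Root plum: left subtree has 3 nodes {reed, rye, lime}, right has 0 { }.
      Root lime: left subtree has 2 nodes {reed, rye}, right has 0 { }.
        Root reed: left subtree has 0 nodes { }, right has 1 {rye}.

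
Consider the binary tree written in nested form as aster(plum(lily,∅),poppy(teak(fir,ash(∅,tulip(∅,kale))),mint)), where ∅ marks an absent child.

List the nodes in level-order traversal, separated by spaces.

aster plum poppy lily teak mint fir ash tulip kale

Level-order visits nodes level by level from the root, left to right within each level.
Level 0: aster
Level 1: plum, poppy
Level 2: lily, teak, mint
Level 3: fir, ash
Level 4: tulip
Level 5: kale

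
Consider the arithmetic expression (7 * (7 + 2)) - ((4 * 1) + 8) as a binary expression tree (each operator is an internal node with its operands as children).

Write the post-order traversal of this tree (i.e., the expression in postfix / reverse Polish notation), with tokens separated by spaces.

Post-order on an expression tree gives postfix notation: for each operator, emit left operand, right operand, then the operator.

7 7 2 + * 4 1 * 8 + -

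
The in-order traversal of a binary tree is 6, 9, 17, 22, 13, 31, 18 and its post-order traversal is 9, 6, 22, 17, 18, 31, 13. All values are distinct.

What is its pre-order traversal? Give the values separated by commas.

The last element of post-order is the root; it splits in-order into left and right subtrees.
Root 13: left subtree has 4 nodes {6, 9, 17, 22}, right has 2 {31, 18}.
  Root 17: left subtree has 2 nodes {6, 9}, right has 1 {22}.
    Root 6: left subtree has 0 nodes { }, right has 1 {9}.
  Root 31: left subtree has 0 nodes { }, right has 1 {18}.

13, 17, 6, 9, 22, 31, 18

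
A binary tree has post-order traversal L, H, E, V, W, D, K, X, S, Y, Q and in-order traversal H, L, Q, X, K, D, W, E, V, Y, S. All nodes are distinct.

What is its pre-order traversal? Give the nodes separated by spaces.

The last element of post-order is the root; it splits in-order into left and right subtrees.
Root Q: left subtree has 2 nodes {H, L}, right has 8 {X, K, D, W, E, V, Y, S}.
  Root H: left subtree has 0 nodes { }, right has 1 {L}.
  Root Y: left subtree has 6 nodes {X, K, D, W, E, V}, right has 1 {S}.
    Root X: left subtree has 0 nodes { }, right has 5 {K, D, W, E, V}.
      Root K: left subtree has 0 nodes { }, right has 4 {D, W, E, V}.
        Root D: left subtree has 0 nodes { }, right has 3 {W, E, V}.
          Root W: left subtree has 0 nodes { }, right has 2 {E, V}.
            Root V: left subtree has 1 node {E}, right has 0 { }.

Q H L Y X K D W V E S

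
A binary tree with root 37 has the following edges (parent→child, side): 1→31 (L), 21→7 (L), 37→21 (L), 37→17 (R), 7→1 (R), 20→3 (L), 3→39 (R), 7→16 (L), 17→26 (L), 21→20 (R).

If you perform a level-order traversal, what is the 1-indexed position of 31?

10

Level-order visits nodes level by level from the root, left to right within each level.
Level 0: 37
Level 1: 21, 17
Level 2: 7, 20, 26
Level 3: 16, 1, 3
Level 4: 31, 39
Full level-order sequence: 37, 21, 17, 7, 20, 26, 16, 1, 3, 31, 39.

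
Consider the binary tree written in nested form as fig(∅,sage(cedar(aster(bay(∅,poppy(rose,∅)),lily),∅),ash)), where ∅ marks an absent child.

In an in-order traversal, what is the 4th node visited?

In-order visits the left subtree, then the node, then the right subtree.
At fig: no left child.
Visit fig.
At fig: go right to sage.
  At sage: go left to cedar.
    At cedar: go left to aster.
      At aster: go left to bay.
        At bay: no left child.
        Visit bay.
        At bay: go right to poppy.
          At poppy: go left to rose.
            rose is a leaf — visit rose.
          Visit poppy.
          At poppy: no right child.
      Visit aster.
      At aster: go right to lily.
        lily is a leaf — visit lily.
    Visit cedar.
    At cedar: no right child.
  Visit sage.
  At sage: go right to ash.
    ash is a leaf — visit ash.
Full in-order sequence: fig, bay, rose, poppy, aster, lily, cedar, sage, ash.

poppy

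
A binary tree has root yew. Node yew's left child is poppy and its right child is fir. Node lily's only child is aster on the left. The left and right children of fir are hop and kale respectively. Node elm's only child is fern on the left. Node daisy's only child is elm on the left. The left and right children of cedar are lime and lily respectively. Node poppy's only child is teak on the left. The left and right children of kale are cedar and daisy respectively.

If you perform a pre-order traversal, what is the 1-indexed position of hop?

Pre-order visits the node, then its left subtree, then its right subtree.
Visit yew.
At yew: go left to poppy.
  Visit poppy.
  At poppy: go left to teak.
    teak is a leaf — visit teak.
  At poppy: no right child.
At yew: go right to fir.
  Visit fir.
  At fir: go left to hop.
    hop is a leaf — visit hop.
  At fir: go right to kale.
    Visit kale.
    At kale: go left to cedar.
      Visit cedar.
      At cedar: go left to lime.
        lime is a leaf — visit lime.
      At cedar: go right to lily.
        Visit lily.
        At lily: go left to aster.
          aster is a leaf — visit aster.
        At lily: no right child.
    At kale: go right to daisy.
      Visit daisy.
      At daisy: go left to elm.
        Visit elm.
        At elm: go left to fern.
          fern is a leaf — visit fern.
        At elm: no right child.
      At daisy: no right child.
Full pre-order sequence: yew, poppy, teak, fir, hop, kale, cedar, lime, lily, aster, daisy, elm, fern.

5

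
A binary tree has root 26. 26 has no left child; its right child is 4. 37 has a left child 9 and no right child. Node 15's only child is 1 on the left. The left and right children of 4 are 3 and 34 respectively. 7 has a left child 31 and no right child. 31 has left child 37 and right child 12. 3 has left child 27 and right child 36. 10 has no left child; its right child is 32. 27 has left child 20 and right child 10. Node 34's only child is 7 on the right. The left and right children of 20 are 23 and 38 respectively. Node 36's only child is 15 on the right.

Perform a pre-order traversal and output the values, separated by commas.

Pre-order visits the node, then its left subtree, then its right subtree.
Visit 26.
At 26: no left child.
At 26: go right to 4.
  Visit 4.
  At 4: go left to 3.
    Visit 3.
    At 3: go left to 27.
      Visit 27.
      At 27: go left to 20.
        Visit 20.
        At 20: go left to 23.
          23 is a leaf — visit 23.
        At 20: go right to 38.
          38 is a leaf — visit 38.
      At 27: go right to 10.
        Visit 10.
        At 10: no left child.
        At 10: go right to 32.
          32 is a leaf — visit 32.
    At 3: go right to 36.
      Visit 36.
      At 36: no left child.
      At 36: go right to 15.
        Visit 15.
        At 15: go left to 1.
          1 is a leaf — visit 1.
        At 15: no right child.
  At 4: go right to 34.
    Visit 34.
    At 34: no left child.
    At 34: go right to 7.
      Visit 7.
      At 7: go left to 31.
        Visit 31.
        At 31: go left to 37.
          Visit 37.
          At 37: go left to 9.
            9 is a leaf — visit 9.
          At 37: no right child.
        At 31: go right to 12.
          12 is a leaf — visit 12.
      At 7: no right child.

26, 4, 3, 27, 20, 23, 38, 10, 32, 36, 15, 1, 34, 7, 31, 37, 9, 12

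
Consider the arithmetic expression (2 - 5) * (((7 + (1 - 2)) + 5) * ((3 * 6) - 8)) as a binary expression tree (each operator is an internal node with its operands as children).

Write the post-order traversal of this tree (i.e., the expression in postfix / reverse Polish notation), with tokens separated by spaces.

2 5 - 7 1 2 - + 5 + 3 6 * 8 - * *

Post-order on an expression tree gives postfix notation: for each operator, emit left operand, right operand, then the operator.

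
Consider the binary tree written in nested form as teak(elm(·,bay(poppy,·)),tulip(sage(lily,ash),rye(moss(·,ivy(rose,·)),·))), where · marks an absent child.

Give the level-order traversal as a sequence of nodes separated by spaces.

Level-order visits nodes level by level from the root, left to right within each level.
Level 0: teak
Level 1: elm, tulip
Level 2: bay, sage, rye
Level 3: poppy, lily, ash, moss
Level 4: ivy
Level 5: rose

teak elm tulip bay sage rye poppy lily ash moss ivy rose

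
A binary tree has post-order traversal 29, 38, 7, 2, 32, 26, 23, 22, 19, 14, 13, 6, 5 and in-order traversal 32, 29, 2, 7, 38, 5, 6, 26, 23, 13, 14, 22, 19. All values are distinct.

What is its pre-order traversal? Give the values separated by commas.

5, 32, 2, 29, 7, 38, 6, 13, 23, 26, 14, 19, 22

The last element of post-order is the root; it splits in-order into left and right subtrees.
Root 5: left subtree has 5 nodes {32, 29, 2, 7, 38}, right has 7 {6, 26, 23, 13, 14, 22, 19}.
  Root 32: left subtree has 0 nodes { }, right has 4 {29, 2, 7, 38}.
    Root 2: left subtree has 1 node {29}, right has 2 {7, 38}.
      Root 7: left subtree has 0 nodes { }, right has 1 {38}.
  Root 6: left subtree has 0 nodes { }, right has 6 {26, 23, 13, 14, 22, 19}.
    Root 13: left subtree has 2 nodes {26, 23}, right has 3 {14, 22, 19}.
      Root 23: left subtree has 1 node {26}, right has 0 { }.
      Root 14: left subtree has 0 nodes { }, right has 2 {22, 19}.
        Root 19: left subtree has 1 node {22}, right has 0 { }.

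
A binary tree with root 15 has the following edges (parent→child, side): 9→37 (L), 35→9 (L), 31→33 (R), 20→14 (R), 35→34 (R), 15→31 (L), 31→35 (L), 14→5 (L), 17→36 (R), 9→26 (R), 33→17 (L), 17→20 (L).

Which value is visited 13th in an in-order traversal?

In-order visits the left subtree, then the node, then the right subtree.
At 15: go left to 31.
  At 31: go left to 35.
    At 35: go left to 9.
      At 9: go left to 37.
        37 is a leaf — visit 37.
      Visit 9.
      At 9: go right to 26.
        26 is a leaf — visit 26.
    Visit 35.
    At 35: go right to 34.
      34 is a leaf — visit 34.
  Visit 31.
  At 31: go right to 33.
    At 33: go left to 17.
      At 17: go left to 20.
        At 20: no left child.
        Visit 20.
        At 20: go right to 14.
          At 14: go left to 5.
            5 is a leaf — visit 5.
          Visit 14.
          At 14: no right child.
      Visit 17.
      At 17: go right to 36.
        36 is a leaf — visit 36.
    Visit 33.
    At 33: no right child.
Visit 15.
At 15: no right child.
Full in-order sequence: 37, 9, 26, 35, 34, 31, 20, 5, 14, 17, 36, 33, 15.

15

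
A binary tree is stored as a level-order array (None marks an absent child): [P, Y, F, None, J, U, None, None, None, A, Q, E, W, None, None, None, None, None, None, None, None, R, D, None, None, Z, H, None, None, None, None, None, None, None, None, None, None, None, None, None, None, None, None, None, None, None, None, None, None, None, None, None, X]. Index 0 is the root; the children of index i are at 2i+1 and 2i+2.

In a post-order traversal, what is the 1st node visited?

A

Post-order visits the left subtree, then the right subtree, then the node.
At P: go left to Y.
  At Y: no left child.
  At Y: go right to J.
    At J: go left to A.
      A is a leaf — visit A.
    At J: go right to Q.
      At Q: go left to R.
        R is a leaf — visit R.
      At Q: go right to D.
        D is a leaf — visit D.
      Visit Q.
    Visit J.
  Visit Y.
At P: go right to F.
  At F: go left to U.
    At U: go left to E.
      E is a leaf — visit E.
    At U: go right to W.
      At W: go left to Z.
        At Z: no left child.
        At Z: go right to X.
          X is a leaf — visit X.
        Visit Z.
      At W: go right to H.
        H is a leaf — visit H.
      Visit W.
    Visit U.
  At F: no right child.
  Visit F.
Visit P.
Full post-order sequence: A, R, D, Q, J, Y, E, X, Z, H, W, U, F, P.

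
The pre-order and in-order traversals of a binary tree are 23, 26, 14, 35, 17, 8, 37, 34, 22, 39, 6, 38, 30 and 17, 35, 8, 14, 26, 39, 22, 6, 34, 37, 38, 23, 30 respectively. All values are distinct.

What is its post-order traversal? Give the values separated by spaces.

17 8 35 14 39 6 22 34 38 37 26 30 23

The first element of pre-order is the root; it splits in-order into left and right subtrees.
Root 23: left subtree has 11 nodes {17, 35, 8, 14, 26, 39, 22, 6, 34, 37, 38}, right has 1 {30}.
  Root 26: left subtree has 4 nodes {17, 35, 8, 14}, right has 6 {39, 22, 6, 34, 37, 38}.
    Root 14: left subtree has 3 nodes {17, 35, 8}, right has 0 { }.
      Root 35: left subtree has 1 node {17}, right has 1 {8}.
    Root 37: left subtree has 4 nodes {39, 22, 6, 34}, right has 1 {38}.
      Root 34: left subtree has 3 nodes {39, 22, 6}, right has 0 { }.
        Root 22: left subtree has 1 node {39}, right has 1 {6}.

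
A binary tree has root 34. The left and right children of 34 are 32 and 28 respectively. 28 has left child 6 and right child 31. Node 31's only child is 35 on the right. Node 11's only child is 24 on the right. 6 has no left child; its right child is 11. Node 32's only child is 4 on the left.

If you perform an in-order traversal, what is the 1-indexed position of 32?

2

In-order visits the left subtree, then the node, then the right subtree.
At 34: go left to 32.
  At 32: go left to 4.
    4 is a leaf — visit 4.
  Visit 32.
  At 32: no right child.
Visit 34.
At 34: go right to 28.
  At 28: go left to 6.
    At 6: no left child.
    Visit 6.
    At 6: go right to 11.
      At 11: no left child.
      Visit 11.
      At 11: go right to 24.
        24 is a leaf — visit 24.
  Visit 28.
  At 28: go right to 31.
    At 31: no left child.
    Visit 31.
    At 31: go right to 35.
      35 is a leaf — visit 35.
Full in-order sequence: 4, 32, 34, 6, 11, 24, 28, 31, 35.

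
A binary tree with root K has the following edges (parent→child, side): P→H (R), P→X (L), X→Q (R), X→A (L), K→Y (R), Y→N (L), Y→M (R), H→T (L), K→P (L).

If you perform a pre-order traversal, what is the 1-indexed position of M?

Pre-order visits the node, then its left subtree, then its right subtree.
Visit K.
At K: go left to P.
  Visit P.
  At P: go left to X.
    Visit X.
    At X: go left to A.
      A is a leaf — visit A.
    At X: go right to Q.
      Q is a leaf — visit Q.
  At P: go right to H.
    Visit H.
    At H: go left to T.
      T is a leaf — visit T.
    At H: no right child.
At K: go right to Y.
  Visit Y.
  At Y: go left to N.
    N is a leaf — visit N.
  At Y: go right to M.
    M is a leaf — visit M.
Full pre-order sequence: K, P, X, A, Q, H, T, Y, N, M.

10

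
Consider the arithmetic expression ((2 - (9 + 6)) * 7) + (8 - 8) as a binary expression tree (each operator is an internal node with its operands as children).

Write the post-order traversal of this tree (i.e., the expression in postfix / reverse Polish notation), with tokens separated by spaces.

Post-order on an expression tree gives postfix notation: for each operator, emit left operand, right operand, then the operator.

2 9 6 + - 7 * 8 8 - +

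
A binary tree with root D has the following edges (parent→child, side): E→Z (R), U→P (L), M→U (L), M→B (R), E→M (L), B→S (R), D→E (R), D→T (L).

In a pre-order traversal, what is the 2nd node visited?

T

Pre-order visits the node, then its left subtree, then its right subtree.
Visit D.
At D: go left to T.
  T is a leaf — visit T.
At D: go right to E.
  Visit E.
  At E: go left to M.
    Visit M.
    At M: go left to U.
      Visit U.
      At U: go left to P.
        P is a leaf — visit P.
      At U: no right child.
    At M: go right to B.
      Visit B.
      At B: no left child.
      At B: go right to S.
        S is a leaf — visit S.
  At E: go right to Z.
    Z is a leaf — visit Z.
Full pre-order sequence: D, T, E, M, U, P, B, S, Z.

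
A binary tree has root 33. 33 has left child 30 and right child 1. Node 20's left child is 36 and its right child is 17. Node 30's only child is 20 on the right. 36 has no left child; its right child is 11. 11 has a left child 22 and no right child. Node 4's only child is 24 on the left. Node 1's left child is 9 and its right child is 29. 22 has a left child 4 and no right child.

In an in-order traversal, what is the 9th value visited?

33

In-order visits the left subtree, then the node, then the right subtree.
At 33: go left to 30.
  At 30: no left child.
  Visit 30.
  At 30: go right to 20.
    At 20: go left to 36.
      At 36: no left child.
      Visit 36.
      At 36: go right to 11.
        At 11: go left to 22.
          At 22: go left to 4.
            At 4: go left to 24.
              24 is a leaf — visit 24.
            Visit 4.
            At 4: no right child.
          Visit 22.
          At 22: no right child.
        Visit 11.
        At 11: no right child.
    Visit 20.
    At 20: go right to 17.
      17 is a leaf — visit 17.
Visit 33.
At 33: go right to 1.
  At 1: go left to 9.
    9 is a leaf — visit 9.
  Visit 1.
  At 1: go right to 29.
    29 is a leaf — visit 29.
Full in-order sequence: 30, 36, 24, 4, 22, 11, 20, 17, 33, 9, 1, 29.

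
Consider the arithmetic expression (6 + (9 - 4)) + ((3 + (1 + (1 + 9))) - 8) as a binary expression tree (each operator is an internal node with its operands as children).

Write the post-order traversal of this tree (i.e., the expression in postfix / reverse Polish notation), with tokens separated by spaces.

6 9 4 - + 3 1 1 9 + + + 8 - +

Post-order on an expression tree gives postfix notation: for each operator, emit left operand, right operand, then the operator.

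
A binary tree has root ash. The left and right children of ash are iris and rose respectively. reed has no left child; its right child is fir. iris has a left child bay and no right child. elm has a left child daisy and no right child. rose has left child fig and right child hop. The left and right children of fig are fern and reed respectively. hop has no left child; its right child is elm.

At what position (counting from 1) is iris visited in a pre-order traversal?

Pre-order visits the node, then its left subtree, then its right subtree.
Visit ash.
At ash: go left to iris.
  Visit iris.
  At iris: go left to bay.
    bay is a leaf — visit bay.
  At iris: no right child.
At ash: go right to rose.
  Visit rose.
  At rose: go left to fig.
    Visit fig.
    At fig: go left to fern.
      fern is a leaf — visit fern.
    At fig: go right to reed.
      Visit reed.
      At reed: no left child.
      At reed: go right to fir.
        fir is a leaf — visit fir.
  At rose: go right to hop.
    Visit hop.
    At hop: no left child.
    At hop: go right to elm.
      Visit elm.
      At elm: go left to daisy.
        daisy is a leaf — visit daisy.
      At elm: no right child.
Full pre-order sequence: ash, iris, bay, rose, fig, fern, reed, fir, hop, elm, daisy.

2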